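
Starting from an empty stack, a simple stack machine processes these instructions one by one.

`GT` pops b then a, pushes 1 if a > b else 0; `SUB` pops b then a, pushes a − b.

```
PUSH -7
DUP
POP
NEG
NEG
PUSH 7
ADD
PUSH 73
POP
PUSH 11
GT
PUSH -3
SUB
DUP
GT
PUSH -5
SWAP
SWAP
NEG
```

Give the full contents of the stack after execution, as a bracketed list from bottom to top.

PUSH -7 -> [-7]
DUP     -> [-7, -7]
POP     -> [-7]
NEG     -> [7]
NEG     -> [-7]
PUSH 7  -> [-7, 7]
ADD     -> [0]
PUSH 73 -> [0, 73]
POP     -> [0]
PUSH 11 -> [0, 11]
GT      -> [0]
PUSH -3 -> [0, -3]
SUB     -> [3]
DUP     -> [3, 3]
GT      -> [0]
PUSH -5 -> [0, -5]
SWAP    -> [-5, 0]
SWAP    -> [0, -5]
NEG     -> [0, 5]

[0, 5]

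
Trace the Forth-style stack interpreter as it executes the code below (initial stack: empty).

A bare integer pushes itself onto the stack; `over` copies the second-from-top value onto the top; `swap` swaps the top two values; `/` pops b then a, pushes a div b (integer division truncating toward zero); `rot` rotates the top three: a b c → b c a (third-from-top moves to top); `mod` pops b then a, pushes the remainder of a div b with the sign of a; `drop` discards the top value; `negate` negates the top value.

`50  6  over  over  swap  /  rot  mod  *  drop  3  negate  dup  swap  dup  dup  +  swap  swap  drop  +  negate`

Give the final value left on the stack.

6

50     → 50
6      → 50 6
over   → 50 6 50
over   → 50 6 50 6
swap   → 50 6 6 50
/      → 50 6 0
rot    → 6 0 50
mod    → 6 0
*      → 0
drop   → (empty)
3      → 3
negate → -3
dup    → -3 -3
swap   → -3 -3
dup    → -3 -3 -3
dup    → -3 -3 -3 -3
+      → -3 -3 -6
swap   → -3 -6 -3
swap   → -3 -3 -6
drop   → -3 -3
+      → -6
negate → 6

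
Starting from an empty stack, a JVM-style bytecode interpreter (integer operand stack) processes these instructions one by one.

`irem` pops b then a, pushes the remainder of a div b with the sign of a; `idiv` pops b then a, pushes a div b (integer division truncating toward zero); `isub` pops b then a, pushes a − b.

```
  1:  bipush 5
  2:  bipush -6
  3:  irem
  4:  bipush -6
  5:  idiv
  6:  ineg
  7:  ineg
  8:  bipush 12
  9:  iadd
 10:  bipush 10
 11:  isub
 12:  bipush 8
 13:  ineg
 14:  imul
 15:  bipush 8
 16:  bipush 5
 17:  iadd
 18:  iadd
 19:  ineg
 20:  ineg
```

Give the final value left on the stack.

bipush 5  -> [5]
bipush -6 -> [5, -6]
irem      -> [5]
bipush -6 -> [5, -6]
idiv      -> [0]
ineg      -> [0]
ineg      -> [0]
bipush 12 -> [0, 12]
iadd      -> [12]
bipush 10 -> [12, 10]
isub      -> [2]
bipush 8  -> [2, 8]
ineg      -> [2, -8]
imul      -> [-16]
bipush 8  -> [-16, 8]
bipush 5  -> [-16, 8, 5]
iadd      -> [-16, 13]
iadd      -> [-3]
ineg      -> [3]
ineg      -> [-3]

-3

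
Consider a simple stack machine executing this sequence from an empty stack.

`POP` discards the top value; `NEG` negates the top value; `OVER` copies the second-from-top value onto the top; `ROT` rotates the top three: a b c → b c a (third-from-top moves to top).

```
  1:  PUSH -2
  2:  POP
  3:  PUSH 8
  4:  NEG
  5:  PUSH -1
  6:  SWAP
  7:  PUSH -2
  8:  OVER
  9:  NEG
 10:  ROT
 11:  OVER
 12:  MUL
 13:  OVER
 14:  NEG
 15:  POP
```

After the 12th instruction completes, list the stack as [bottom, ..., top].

[-1, -2, 8, -64]

PUSH -2  -2
POP      (empty)
PUSH 8   8
NEG      -8
PUSH -1  -8 -1
SWAP     -1 -8
PUSH -2  -1 -8 -2
OVER     -1 -8 -2 -8
NEG      -1 -8 -2 8
ROT      -1 -2 8 -8
OVER     -1 -2 8 -8 8
MUL      -1 -2 8 -64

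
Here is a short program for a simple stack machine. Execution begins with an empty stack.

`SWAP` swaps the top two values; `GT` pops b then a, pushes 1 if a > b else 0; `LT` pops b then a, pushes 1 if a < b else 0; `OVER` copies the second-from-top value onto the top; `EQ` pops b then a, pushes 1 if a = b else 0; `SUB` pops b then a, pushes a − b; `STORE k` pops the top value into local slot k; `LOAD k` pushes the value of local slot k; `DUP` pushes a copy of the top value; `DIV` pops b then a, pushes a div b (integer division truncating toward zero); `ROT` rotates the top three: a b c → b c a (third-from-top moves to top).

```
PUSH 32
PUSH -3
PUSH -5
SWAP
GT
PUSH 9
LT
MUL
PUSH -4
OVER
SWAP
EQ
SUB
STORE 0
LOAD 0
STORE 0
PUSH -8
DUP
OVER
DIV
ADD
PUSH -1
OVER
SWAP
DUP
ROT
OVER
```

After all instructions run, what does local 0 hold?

PUSH 32 : [32]
PUSH -3 : [32, -3]
PUSH -5 : [32, -3, -5]
SWAP    : [32, -5, -3]
GT      : [32, 0]
PUSH 9  : [32, 0, 9]
LT      : [32, 1]
MUL     : [32]
PUSH -4 : [32, -4]
OVER    : [32, -4, 32]
SWAP    : [32, 32, -4]
EQ      : [32, 0]
SUB     : [32]
STORE 0 : []
LOAD 0  : [32]
STORE 0 : []
PUSH -8 : [-8]
DUP     : [-8, -8]
OVER    : [-8, -8, -8]
DIV     : [-8, 1]
ADD     : [-7]
PUSH -1 : [-7, -1]
OVER    : [-7, -1, -7]
SWAP    : [-7, -7, -1]
DUP     : [-7, -7, -1, -1]
ROT     : [-7, -1, -1, -7]
OVER    : [-7, -1, -1, -7, -1]

32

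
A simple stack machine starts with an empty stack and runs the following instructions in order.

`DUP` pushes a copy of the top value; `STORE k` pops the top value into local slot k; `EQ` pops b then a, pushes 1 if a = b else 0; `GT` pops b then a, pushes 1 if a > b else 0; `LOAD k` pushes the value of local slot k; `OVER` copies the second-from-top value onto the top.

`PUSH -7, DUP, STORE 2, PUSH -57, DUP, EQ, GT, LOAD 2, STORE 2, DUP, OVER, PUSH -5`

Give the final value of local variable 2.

PUSH -7   -7
DUP       -7 -7
STORE 2   -7
PUSH -57  -7 -57
DUP       -7 -57 -57
EQ        -7 1
GT        0
LOAD 2    0 -7
STORE 2   0
DUP       0 0
OVER      0 0 0
PUSH -5   0 0 0 -5

-7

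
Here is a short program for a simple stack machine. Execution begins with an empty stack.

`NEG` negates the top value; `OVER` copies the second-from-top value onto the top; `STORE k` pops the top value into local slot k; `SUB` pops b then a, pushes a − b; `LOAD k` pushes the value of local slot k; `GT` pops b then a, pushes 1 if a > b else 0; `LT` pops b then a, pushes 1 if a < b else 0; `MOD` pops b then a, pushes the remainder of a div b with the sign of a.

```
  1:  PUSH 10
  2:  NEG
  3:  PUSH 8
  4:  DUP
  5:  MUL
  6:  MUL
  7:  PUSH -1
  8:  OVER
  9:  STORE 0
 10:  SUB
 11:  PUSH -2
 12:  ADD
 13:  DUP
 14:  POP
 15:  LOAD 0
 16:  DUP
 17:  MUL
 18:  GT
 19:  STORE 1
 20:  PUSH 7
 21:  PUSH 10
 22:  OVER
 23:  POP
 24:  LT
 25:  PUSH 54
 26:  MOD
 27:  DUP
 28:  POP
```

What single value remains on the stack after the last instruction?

PUSH 10  10
NEG      -10
PUSH 8   -10 8
DUP      -10 8 8
MUL      -10 64
MUL      -640
PUSH -1  -640 -1
OVER     -640 -1 -640
STORE 0  -640 -1
SUB      -639
PUSH -2  -639 -2
ADD      -641
DUP      -641 -641
POP      -641
LOAD 0   -641 -640
DUP      -641 -640 -640
MUL      -641 409600
GT       0
STORE 1  (empty)
PUSH 7   7
PUSH 10  7 10
OVER     7 10 7
POP      7 10
LT       1
PUSH 54  1 54
MOD      1
DUP      1 1
POP      1

1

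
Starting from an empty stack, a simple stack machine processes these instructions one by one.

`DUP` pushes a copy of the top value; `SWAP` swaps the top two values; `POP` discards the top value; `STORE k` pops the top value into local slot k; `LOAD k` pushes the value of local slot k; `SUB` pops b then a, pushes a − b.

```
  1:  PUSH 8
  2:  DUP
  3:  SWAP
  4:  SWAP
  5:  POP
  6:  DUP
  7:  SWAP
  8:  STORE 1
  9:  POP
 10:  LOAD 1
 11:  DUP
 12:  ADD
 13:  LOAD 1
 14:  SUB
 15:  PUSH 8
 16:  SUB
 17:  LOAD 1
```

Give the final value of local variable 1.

8

PUSH 8  → 8
DUP     → 8 8
SWAP    → 8 8
SWAP    → 8 8
POP     → 8
DUP     → 8 8
SWAP    → 8 8
STORE 1 → 8
POP     → (empty)
LOAD 1  → 8
DUP     → 8 8
ADD     → 16
LOAD 1  → 16 8
SUB     → 8
PUSH 8  → 8 8
SUB     → 0
LOAD 1  → 0 8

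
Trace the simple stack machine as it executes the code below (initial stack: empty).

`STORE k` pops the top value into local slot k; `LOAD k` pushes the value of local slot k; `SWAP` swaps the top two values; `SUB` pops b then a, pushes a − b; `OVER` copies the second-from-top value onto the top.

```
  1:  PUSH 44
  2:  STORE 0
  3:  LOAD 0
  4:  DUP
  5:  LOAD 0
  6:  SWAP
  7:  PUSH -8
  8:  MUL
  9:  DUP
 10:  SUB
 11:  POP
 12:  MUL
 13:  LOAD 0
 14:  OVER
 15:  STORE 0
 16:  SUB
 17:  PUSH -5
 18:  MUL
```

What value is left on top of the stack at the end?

PUSH 44 -> 44
STORE 0 -> (empty)
LOAD 0  -> 44
DUP     -> 44 44
LOAD 0  -> 44 44 44
SWAP    -> 44 44 44
PUSH -8 -> 44 44 44 -8
MUL     -> 44 44 -352
DUP     -> 44 44 -352 -352
SUB     -> 44 44 0
POP     -> 44 44
MUL     -> 1936
LOAD 0  -> 1936 44
OVER    -> 1936 44 1936
STORE 0 -> 1936 44
SUB     -> 1892
PUSH -5 -> 1892 -5
MUL     -> -9460

-9460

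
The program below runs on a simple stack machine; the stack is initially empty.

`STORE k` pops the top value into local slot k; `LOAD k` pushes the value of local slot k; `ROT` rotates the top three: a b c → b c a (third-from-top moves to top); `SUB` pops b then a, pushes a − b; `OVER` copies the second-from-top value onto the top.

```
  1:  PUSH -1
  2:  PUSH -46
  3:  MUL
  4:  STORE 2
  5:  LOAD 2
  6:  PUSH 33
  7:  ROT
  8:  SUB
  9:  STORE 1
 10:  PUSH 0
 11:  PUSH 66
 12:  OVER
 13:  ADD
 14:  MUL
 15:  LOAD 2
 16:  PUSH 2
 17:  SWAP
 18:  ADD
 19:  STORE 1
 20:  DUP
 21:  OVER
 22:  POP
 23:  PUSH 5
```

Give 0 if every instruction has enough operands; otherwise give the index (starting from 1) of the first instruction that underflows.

PUSH -1  -> -1
PUSH -46 -> -1 -46
MUL      -> 46
STORE 2  -> (empty)
LOAD 2   -> 46
PUSH 33  -> 46 33
ROT  — needs 3 operands, stack has 2 → underflow

7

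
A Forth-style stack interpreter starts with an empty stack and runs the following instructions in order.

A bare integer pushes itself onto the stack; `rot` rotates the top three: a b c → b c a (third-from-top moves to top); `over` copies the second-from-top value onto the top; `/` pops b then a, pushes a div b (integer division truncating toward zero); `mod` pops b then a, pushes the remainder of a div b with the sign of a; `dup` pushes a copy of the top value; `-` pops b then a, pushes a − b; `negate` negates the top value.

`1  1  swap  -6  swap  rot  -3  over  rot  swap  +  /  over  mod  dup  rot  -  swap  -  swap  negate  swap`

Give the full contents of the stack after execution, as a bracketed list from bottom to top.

1      → [1]
1      → [1, 1]
swap   → [1, 1]
-6     → [1, 1, -6]
swap   → [1, -6, 1]
rot    → [-6, 1, 1]
-3     → [-6, 1, 1, -3]
over   → [-6, 1, 1, -3, 1]
rot    → [-6, 1, -3, 1, 1]
swap   → [-6, 1, -3, 1, 1]
+      → [-6, 1, -3, 2]
/      → [-6, 1, -1]
over   → [-6, 1, -1, 1]
mod    → [-6, 1, 0]
dup    → [-6, 1, 0, 0]
rot    → [-6, 0, 0, 1]
-      → [-6, 0, -1]
swap   → [-6, -1, 0]
-      → [-6, -1]
swap   → [-1, -6]
negate → [-1, 6]
swap   → [6, -1]

[6, -1]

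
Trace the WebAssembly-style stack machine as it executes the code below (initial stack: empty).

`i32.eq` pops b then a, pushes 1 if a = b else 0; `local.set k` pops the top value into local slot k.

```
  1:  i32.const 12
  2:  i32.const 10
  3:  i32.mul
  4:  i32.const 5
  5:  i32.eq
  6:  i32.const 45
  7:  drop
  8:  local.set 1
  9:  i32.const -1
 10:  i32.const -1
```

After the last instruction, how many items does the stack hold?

i32.const 12 → 12
i32.const 10 → 12 10
i32.mul      → 120
i32.const 5  → 120 5
i32.eq       → 0
i32.const 45 → 0 45
drop         → 0
local.set 1  → (empty)
i32.const -1 → -1
i32.const -1 → -1 -1

2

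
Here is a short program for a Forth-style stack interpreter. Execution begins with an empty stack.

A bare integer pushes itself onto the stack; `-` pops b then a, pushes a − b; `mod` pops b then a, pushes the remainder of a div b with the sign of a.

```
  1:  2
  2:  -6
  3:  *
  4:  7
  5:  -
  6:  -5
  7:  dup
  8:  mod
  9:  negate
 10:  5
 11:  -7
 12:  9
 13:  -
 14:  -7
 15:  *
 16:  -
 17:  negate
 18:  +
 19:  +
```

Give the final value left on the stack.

2      : [2]
-6     : [2, -6]
*      : [-12]
7      : [-12, 7]
-      : [-19]
-5     : [-19, -5]
dup    : [-19, -5, -5]
mod    : [-19, 0]
negate : [-19, 0]
5      : [-19, 0, 5]
-7     : [-19, 0, 5, -7]
9      : [-19, 0, 5, -7, 9]
-      : [-19, 0, 5, -16]
-7     : [-19, 0, 5, -16, -7]
*      : [-19, 0, 5, 112]
-      : [-19, 0, -107]
negate : [-19, 0, 107]
+      : [-19, 107]
+      : [88]

88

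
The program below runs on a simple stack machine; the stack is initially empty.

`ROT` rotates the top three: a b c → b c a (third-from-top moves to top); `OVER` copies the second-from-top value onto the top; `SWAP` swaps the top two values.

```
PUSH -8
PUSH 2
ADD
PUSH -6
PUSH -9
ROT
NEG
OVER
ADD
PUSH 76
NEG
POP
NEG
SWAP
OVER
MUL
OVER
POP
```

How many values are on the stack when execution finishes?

3

PUSH -8  -8
PUSH 2   -8 2
ADD      -6
PUSH -6  -6 -6
PUSH -9  -6 -6 -9
ROT      -6 -9 -6
NEG      -6 -9 6
OVER     -6 -9 6 -9
ADD      -6 -9 -3
PUSH 76  -6 -9 -3 76
NEG      -6 -9 -3 -76
POP      -6 -9 -3
NEG      -6 -9 3
SWAP     -6 3 -9
OVER     -6 3 -9 3
MUL      -6 3 -27
OVER     -6 3 -27 3
POP      -6 3 -27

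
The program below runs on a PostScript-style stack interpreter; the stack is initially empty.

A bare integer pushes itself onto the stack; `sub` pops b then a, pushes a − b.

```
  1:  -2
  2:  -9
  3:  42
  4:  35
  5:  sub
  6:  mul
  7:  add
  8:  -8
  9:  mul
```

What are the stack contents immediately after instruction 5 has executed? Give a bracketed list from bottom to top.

-2  → -2
-9  → -2 -9
42  → -2 -9 42
35  → -2 -9 42 35
sub → -2 -9 7

[-2, -9, 7]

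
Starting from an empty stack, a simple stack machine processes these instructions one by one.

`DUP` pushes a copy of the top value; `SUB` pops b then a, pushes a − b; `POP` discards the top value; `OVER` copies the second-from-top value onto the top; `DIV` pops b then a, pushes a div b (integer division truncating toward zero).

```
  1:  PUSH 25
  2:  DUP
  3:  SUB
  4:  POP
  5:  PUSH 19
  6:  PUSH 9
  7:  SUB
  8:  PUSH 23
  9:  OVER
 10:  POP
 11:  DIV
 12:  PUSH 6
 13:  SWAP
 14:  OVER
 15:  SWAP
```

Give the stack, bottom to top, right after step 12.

[0, 6]

PUSH 25 : 25
DUP     : 25 25
SUB     : 0
POP     : (empty)
PUSH 19 : 19
PUSH 9  : 19 9
SUB     : 10
PUSH 23 : 10 23
OVER    : 10 23 10
POP     : 10 23
DIV     : 0
PUSH 6  : 0 6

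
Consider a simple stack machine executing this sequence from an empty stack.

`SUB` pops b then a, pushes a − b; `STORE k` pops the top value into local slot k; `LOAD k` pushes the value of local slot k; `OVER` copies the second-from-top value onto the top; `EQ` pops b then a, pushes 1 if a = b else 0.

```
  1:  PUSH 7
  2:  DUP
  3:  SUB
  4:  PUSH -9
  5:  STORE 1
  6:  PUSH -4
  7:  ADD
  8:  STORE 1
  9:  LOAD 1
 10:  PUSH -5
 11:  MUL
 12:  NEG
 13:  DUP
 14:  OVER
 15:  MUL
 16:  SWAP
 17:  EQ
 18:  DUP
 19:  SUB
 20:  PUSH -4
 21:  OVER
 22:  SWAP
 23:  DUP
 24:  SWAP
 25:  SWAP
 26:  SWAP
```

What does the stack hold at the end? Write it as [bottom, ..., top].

[0, 0, -4, -4]

PUSH 7  -> 7
DUP     -> 7 7
SUB     -> 0
PUSH -9 -> 0 -9
STORE 1 -> 0
PUSH -4 -> 0 -4
ADD     -> -4
STORE 1 -> (empty)
LOAD 1  -> -4
PUSH -5 -> -4 -5
MUL     -> 20
NEG     -> -20
DUP     -> -20 -20
OVER    -> -20 -20 -20
MUL     -> -20 400
SWAP    -> 400 -20
EQ      -> 0
DUP     -> 0 0
SUB     -> 0
PUSH -4 -> 0 -4
OVER    -> 0 -4 0
SWAP    -> 0 0 -4
DUP     -> 0 0 -4 -4
SWAP    -> 0 0 -4 -4
SWAP    -> 0 0 -4 -4
SWAP    -> 0 0 -4 -4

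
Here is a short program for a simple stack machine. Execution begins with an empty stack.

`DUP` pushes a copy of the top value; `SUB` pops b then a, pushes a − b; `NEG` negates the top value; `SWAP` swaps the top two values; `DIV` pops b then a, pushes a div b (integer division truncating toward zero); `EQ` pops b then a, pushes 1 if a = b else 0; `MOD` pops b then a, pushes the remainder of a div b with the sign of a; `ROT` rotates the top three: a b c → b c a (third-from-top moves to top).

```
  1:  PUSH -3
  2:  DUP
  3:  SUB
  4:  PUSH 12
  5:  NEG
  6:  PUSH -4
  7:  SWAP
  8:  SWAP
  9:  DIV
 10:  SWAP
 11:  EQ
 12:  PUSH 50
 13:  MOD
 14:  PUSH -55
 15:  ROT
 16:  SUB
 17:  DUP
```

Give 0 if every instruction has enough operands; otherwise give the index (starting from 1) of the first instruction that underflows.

PUSH -3  -> -3
DUP      -> -3 -3
SUB      -> 0
PUSH 12  -> 0 12
NEG      -> 0 -12
PUSH -4  -> 0 -12 -4
SWAP     -> 0 -4 -12
SWAP     -> 0 -12 -4
DIV      -> 0 3
SWAP     -> 3 0
EQ       -> 0
PUSH 50  -> 0 50
MOD      -> 0
PUSH -55 -> 0 -55
ROT  — needs 3 operands, stack has 2 → underflow

15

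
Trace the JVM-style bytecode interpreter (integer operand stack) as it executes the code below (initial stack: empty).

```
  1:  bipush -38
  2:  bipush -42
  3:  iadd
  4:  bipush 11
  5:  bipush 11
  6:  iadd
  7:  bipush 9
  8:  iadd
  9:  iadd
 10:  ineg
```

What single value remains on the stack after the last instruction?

49

bipush -38  [-38]
bipush -42  [-38, -42]
iadd        [-80]
bipush 11   [-80, 11]
bipush 11   [-80, 11, 11]
iadd        [-80, 22]
bipush 9    [-80, 22, 9]
iadd        [-80, 31]
iadd        [-49]
ineg        [49]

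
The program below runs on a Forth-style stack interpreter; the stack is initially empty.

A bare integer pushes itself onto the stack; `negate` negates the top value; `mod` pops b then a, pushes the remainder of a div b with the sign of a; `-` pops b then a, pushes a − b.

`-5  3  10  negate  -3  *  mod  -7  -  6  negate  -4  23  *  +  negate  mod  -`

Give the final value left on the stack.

-5     → -5
3      → -5 3
10     → -5 3 10
negate → -5 3 -10
-3     → -5 3 -10 -3
*      → -5 3 30
mod    → -5 3
-7     → -5 3 -7
-      → -5 10
6      → -5 10 6
negate → -5 10 -6
-4     → -5 10 -6 -4
23     → -5 10 -6 -4 23
*      → -5 10 -6 -92
+      → -5 10 -98
negate → -5 10 98
mod    → -5 10
-      → -15

-15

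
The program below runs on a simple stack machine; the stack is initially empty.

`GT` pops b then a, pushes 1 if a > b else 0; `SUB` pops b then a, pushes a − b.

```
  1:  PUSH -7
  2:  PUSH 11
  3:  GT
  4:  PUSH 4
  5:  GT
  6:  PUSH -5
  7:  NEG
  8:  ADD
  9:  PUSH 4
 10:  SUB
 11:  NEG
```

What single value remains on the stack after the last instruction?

PUSH -7 → [-7]
PUSH 11 → [-7, 11]
GT      → [0]
PUSH 4  → [0, 4]
GT      → [0]
PUSH -5 → [0, -5]
NEG     → [0, 5]
ADD     → [5]
PUSH 4  → [5, 4]
SUB     → [1]
NEG     → [-1]

-1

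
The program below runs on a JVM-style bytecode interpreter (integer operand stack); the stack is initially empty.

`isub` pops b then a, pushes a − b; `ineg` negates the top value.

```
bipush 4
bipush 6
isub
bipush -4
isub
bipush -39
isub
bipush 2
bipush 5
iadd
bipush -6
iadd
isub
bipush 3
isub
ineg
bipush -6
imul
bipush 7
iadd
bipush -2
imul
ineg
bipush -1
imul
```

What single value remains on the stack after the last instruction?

-458

bipush 4    4
bipush 6    4 6
isub        -2
bipush -4   -2 -4
isub        2
bipush -39  2 -39
isub        41
bipush 2    41 2
bipush 5    41 2 5
iadd        41 7
bipush -6   41 7 -6
iadd        41 1
isub        40
bipush 3    40 3
isub        37
ineg        -37
bipush -6   -37 -6
imul        222
bipush 7    222 7
iadd        229
bipush -2   229 -2
imul        -458
ineg        458
bipush -1   458 -1
imul        -458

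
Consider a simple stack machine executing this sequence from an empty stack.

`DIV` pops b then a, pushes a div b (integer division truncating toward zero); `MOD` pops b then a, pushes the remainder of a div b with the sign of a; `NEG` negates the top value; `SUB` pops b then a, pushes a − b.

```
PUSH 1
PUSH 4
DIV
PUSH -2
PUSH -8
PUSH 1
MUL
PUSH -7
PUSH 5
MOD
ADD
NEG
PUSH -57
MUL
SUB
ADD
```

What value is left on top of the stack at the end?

568

PUSH 1   → 1
PUSH 4   → 1 4
DIV      → 0
PUSH -2  → 0 -2
PUSH -8  → 0 -2 -8
PUSH 1   → 0 -2 -8 1
MUL      → 0 -2 -8
PUSH -7  → 0 -2 -8 -7
PUSH 5   → 0 -2 -8 -7 5
MOD      → 0 -2 -8 -2
ADD      → 0 -2 -10
NEG      → 0 -2 10
PUSH -57 → 0 -2 10 -57
MUL      → 0 -2 -570
SUB      → 0 568
ADD      → 568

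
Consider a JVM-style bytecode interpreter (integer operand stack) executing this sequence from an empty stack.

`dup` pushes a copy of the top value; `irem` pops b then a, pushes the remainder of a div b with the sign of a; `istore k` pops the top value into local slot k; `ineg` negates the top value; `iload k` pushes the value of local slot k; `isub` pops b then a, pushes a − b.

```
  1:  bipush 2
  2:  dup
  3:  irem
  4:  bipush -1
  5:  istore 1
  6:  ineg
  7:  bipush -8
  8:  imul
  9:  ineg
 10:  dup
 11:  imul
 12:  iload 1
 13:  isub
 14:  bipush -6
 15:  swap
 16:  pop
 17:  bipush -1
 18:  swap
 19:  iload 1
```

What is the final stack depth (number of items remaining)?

bipush 2  → 2
dup       → 2 2
irem      → 0
bipush -1 → 0 -1
istore 1  → 0
ineg      → 0
bipush -8 → 0 -8
imul      → 0
ineg      → 0
dup       → 0 0
imul      → 0
iload 1   → 0 -1
isub      → 1
bipush -6 → 1 -6
swap      → -6 1
pop       → -6
bipush -1 → -6 -1
swap      → -1 -6
iload 1   → -1 -6 -1

3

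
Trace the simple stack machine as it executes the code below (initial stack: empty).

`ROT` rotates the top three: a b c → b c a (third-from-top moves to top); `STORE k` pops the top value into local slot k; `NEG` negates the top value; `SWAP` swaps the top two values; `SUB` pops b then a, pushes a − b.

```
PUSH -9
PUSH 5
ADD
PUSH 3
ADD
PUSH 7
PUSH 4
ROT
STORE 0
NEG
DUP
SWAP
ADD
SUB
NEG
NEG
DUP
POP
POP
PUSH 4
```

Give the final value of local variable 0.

PUSH -9 : [-9]
PUSH 5  : [-9, 5]
ADD     : [-4]
PUSH 3  : [-4, 3]
ADD     : [-1]
PUSH 7  : [-1, 7]
PUSH 4  : [-1, 7, 4]
ROT     : [7, 4, -1]
STORE 0 : [7, 4]
NEG     : [7, -4]
DUP     : [7, -4, -4]
SWAP    : [7, -4, -4]
ADD     : [7, -8]
SUB     : [15]
NEG     : [-15]
NEG     : [15]
DUP     : [15, 15]
POP     : [15]
POP     : []
PUSH 4  : [4]

-1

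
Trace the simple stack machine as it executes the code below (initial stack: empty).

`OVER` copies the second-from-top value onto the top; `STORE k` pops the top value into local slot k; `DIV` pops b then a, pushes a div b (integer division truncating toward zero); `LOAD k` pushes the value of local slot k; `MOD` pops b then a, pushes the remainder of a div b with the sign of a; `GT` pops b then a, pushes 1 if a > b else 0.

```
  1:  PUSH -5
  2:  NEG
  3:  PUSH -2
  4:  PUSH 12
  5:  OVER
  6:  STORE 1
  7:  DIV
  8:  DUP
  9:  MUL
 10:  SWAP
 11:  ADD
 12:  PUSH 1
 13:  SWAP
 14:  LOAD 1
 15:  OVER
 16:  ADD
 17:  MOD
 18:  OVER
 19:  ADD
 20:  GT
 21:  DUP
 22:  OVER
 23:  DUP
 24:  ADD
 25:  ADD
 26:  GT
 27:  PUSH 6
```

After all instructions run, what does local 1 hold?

-2

PUSH -5  [-5]
NEG      [5]
PUSH -2  [5, -2]
PUSH 12  [5, -2, 12]
OVER     [5, -2, 12, -2]
STORE 1  [5, -2, 12]
DIV      [5, 0]
DUP      [5, 0, 0]
MUL      [5, 0]
SWAP     [0, 5]
ADD      [5]
PUSH 1   [5, 1]
SWAP     [1, 5]
LOAD 1   [1, 5, -2]
OVER     [1, 5, -2, 5]
ADD      [1, 5, 3]
MOD      [1, 2]
OVER     [1, 2, 1]
ADD      [1, 3]
GT       [0]
DUP      [0, 0]
OVER     [0, 0, 0]
DUP      [0, 0, 0, 0]
ADD      [0, 0, 0]
ADD      [0, 0]
GT       [0]
PUSH 6   [0, 6]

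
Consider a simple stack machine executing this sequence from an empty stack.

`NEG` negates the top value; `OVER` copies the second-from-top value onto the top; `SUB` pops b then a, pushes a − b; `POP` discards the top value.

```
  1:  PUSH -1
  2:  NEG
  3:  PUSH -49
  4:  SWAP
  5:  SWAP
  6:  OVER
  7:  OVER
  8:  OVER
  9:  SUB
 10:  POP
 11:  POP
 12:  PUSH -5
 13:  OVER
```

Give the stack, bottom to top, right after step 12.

PUSH -1  : -1
NEG      : 1
PUSH -49 : 1 -49
SWAP     : -49 1
SWAP     : 1 -49
OVER     : 1 -49 1
OVER     : 1 -49 1 -49
OVER     : 1 -49 1 -49 1
SUB      : 1 -49 1 -50
POP      : 1 -49 1
POP      : 1 -49
PUSH -5  : 1 -49 -5

[1, -49, -5]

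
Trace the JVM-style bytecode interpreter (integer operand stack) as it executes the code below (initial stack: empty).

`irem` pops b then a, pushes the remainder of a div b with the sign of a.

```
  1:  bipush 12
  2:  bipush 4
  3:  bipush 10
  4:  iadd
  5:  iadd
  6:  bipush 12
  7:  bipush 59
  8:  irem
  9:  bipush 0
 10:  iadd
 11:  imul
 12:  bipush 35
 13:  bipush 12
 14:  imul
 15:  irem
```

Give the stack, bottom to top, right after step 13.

bipush 12 → 12
bipush 4  → 12 4
bipush 10 → 12 4 10
iadd      → 12 14
iadd      → 26
bipush 12 → 26 12
bipush 59 → 26 12 59
irem      → 26 12
bipush 0  → 26 12 0
iadd      → 26 12
imul      → 312
bipush 35 → 312 35
bipush 12 → 312 35 12

[312, 35, 12]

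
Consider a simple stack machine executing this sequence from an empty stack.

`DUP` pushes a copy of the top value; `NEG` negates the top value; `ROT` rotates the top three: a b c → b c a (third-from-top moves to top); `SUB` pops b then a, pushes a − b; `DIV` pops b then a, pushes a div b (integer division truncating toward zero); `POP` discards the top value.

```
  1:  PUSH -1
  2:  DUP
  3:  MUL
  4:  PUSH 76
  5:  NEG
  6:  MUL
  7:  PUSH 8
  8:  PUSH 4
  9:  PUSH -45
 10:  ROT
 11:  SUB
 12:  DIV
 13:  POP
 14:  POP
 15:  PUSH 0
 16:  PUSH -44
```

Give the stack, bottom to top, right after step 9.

[-76, 8, 4, -45]

PUSH -1   [-1]
DUP       [-1, -1]
MUL       [1]
PUSH 76   [1, 76]
NEG       [1, -76]
MUL       [-76]
PUSH 8    [-76, 8]
PUSH 4    [-76, 8, 4]
PUSH -45  [-76, 8, 4, -45]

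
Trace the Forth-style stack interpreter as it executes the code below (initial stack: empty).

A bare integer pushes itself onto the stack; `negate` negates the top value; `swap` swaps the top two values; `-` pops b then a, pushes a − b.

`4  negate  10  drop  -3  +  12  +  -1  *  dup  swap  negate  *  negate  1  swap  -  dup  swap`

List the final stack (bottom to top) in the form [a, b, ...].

[-24, -24]

4       4
negate  -4
10      -4 10
drop    -4
-3      -4 -3
+       -7
12      -7 12
+       5
-1      5 -1
*       -5
dup     -5 -5
swap    -5 -5
negate  -5 5
*       -25
negate  25
1       25 1
swap    1 25
-       -24
dup     -24 -24
swap    -24 -24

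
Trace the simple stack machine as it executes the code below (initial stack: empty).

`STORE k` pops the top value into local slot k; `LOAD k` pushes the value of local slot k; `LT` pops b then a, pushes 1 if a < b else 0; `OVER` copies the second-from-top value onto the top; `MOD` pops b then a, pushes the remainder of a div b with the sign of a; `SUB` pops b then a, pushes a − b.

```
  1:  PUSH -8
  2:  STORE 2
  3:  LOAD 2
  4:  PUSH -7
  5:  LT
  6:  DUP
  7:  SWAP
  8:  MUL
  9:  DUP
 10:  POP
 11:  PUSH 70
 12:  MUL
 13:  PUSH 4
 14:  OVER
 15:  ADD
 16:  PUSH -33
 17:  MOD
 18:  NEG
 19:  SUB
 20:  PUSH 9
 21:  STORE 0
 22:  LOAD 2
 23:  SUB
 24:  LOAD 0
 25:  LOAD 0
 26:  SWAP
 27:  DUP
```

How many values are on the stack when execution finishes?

4

PUSH -8   -8
STORE 2   (empty)
LOAD 2    -8
PUSH -7   -8 -7
LT        1
DUP       1 1
SWAP      1 1
MUL       1
DUP       1 1
POP       1
PUSH 70   1 70
MUL       70
PUSH 4    70 4
OVER      70 4 70
ADD       70 74
PUSH -33  70 74 -33
MOD       70 8
NEG       70 -8
SUB       78
PUSH 9    78 9
STORE 0   78
LOAD 2    78 -8
SUB       86
LOAD 0    86 9
LOAD 0    86 9 9
SWAP      86 9 9
DUP       86 9 9 9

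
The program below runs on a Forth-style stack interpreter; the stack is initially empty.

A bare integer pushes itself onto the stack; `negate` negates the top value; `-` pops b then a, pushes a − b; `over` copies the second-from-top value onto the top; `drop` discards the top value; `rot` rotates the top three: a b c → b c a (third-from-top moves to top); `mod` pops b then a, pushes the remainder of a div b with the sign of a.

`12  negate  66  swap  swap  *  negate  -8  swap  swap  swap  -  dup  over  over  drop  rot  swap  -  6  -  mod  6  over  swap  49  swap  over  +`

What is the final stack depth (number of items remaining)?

12     : 12
negate : -12
66     : -12 66
swap   : 66 -12
swap   : -12 66
*      : -792
negate : 792
-8     : 792 -8
swap   : -8 792
swap   : 792 -8
swap   : -8 792
-      : -800
dup    : -800 -800
over   : -800 -800 -800
over   : -800 -800 -800 -800
drop   : -800 -800 -800
rot    : -800 -800 -800
swap   : -800 -800 -800
-      : -800 0
6      : -800 0 6
-      : -800 -6
mod    : -2
6      : -2 6
over   : -2 6 -2
swap   : -2 -2 6
49     : -2 -2 6 49
swap   : -2 -2 49 6
over   : -2 -2 49 6 49
+      : -2 -2 49 55

4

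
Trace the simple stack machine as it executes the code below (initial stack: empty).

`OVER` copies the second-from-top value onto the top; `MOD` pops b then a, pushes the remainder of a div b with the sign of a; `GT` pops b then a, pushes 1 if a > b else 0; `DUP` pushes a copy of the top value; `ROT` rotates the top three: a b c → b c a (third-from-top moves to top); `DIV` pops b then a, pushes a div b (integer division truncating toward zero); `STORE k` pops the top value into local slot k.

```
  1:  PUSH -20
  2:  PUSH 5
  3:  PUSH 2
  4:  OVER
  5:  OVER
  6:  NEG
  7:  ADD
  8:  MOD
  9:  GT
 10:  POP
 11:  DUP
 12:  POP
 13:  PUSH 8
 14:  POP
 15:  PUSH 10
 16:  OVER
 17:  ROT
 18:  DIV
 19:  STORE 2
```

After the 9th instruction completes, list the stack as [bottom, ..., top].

PUSH -20 → -20
PUSH 5   → -20 5
PUSH 2   → -20 5 2
OVER     → -20 5 2 5
OVER     → -20 5 2 5 2
NEG      → -20 5 2 5 -2
ADD      → -20 5 2 3
MOD      → -20 5 2
GT       → -20 1

[-20, 1]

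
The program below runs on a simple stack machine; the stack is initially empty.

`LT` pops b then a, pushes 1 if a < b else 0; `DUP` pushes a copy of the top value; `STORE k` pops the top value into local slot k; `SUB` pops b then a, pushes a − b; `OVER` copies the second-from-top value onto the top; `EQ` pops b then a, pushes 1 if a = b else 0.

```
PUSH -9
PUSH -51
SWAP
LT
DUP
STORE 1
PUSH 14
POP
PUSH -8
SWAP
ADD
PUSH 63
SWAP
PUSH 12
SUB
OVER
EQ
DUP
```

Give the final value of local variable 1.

1

PUSH -9  → -9
PUSH -51 → -9 -51
SWAP     → -51 -9
LT       → 1
DUP      → 1 1
STORE 1  → 1
PUSH 14  → 1 14
POP      → 1
PUSH -8  → 1 -8
SWAP     → -8 1
ADD      → -7
PUSH 63  → -7 63
SWAP     → 63 -7
PUSH 12  → 63 -7 12
SUB      → 63 -19
OVER     → 63 -19 63
EQ       → 63 0
DUP      → 63 0 0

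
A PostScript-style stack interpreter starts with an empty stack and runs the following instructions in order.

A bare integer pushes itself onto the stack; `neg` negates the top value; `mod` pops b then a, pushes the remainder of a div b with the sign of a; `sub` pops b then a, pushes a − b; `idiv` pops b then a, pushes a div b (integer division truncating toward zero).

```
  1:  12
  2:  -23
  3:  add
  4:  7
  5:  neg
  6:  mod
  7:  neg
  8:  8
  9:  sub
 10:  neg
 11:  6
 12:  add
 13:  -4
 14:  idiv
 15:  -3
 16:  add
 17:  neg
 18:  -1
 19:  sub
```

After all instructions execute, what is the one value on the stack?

12    12
-23   12 -23
add   -11
7     -11 7
neg   -11 -7
mod   -4
neg   4
8     4 8
sub   -4
neg   4
6     4 6
add   10
-4    10 -4
idiv  -2
-3    -2 -3
add   -5
neg   5
-1    5 -1
sub   6

6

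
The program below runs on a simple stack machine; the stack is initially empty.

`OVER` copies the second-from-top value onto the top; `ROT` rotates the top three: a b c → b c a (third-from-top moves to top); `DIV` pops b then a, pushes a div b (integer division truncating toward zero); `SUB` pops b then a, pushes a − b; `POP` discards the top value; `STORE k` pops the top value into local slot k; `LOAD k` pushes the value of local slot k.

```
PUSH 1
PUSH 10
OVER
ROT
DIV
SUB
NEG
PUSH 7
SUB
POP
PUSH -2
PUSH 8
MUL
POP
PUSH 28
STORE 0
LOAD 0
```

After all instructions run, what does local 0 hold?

28

PUSH 1  : 1
PUSH 10 : 1 10
OVER    : 1 10 1
ROT     : 10 1 1
DIV     : 10 1
SUB     : 9
NEG     : -9
PUSH 7  : -9 7
SUB     : -16
POP     : (empty)
PUSH -2 : -2
PUSH 8  : -2 8
MUL     : -16
POP     : (empty)
PUSH 28 : 28
STORE 0 : (empty)
LOAD 0  : 28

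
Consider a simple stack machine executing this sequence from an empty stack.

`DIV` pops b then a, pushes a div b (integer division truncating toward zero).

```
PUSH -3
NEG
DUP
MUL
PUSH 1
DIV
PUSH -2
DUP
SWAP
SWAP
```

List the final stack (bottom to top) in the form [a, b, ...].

PUSH -3 -> -3
NEG     -> 3
DUP     -> 3 3
MUL     -> 9
PUSH 1  -> 9 1
DIV     -> 9
PUSH -2 -> 9 -2
DUP     -> 9 -2 -2
SWAP    -> 9 -2 -2
SWAP    -> 9 -2 -2

[9, -2, -2]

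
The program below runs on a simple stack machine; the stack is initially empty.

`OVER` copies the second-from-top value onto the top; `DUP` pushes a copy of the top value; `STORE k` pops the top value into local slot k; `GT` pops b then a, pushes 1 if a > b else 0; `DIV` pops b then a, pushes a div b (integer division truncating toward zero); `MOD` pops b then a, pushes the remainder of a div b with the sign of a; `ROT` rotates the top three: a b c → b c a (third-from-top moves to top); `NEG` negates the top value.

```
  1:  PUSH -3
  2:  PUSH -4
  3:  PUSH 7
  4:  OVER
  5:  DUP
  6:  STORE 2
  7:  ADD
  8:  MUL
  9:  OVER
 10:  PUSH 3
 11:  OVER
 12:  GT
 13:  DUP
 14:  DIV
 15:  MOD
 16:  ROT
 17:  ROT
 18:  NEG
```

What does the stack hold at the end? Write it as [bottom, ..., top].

PUSH -3 : -3
PUSH -4 : -3 -4
PUSH 7  : -3 -4 7
OVER    : -3 -4 7 -4
DUP     : -3 -4 7 -4 -4
STORE 2 : -3 -4 7 -4
ADD     : -3 -4 3
MUL     : -3 -12
OVER    : -3 -12 -3
PUSH 3  : -3 -12 -3 3
OVER    : -3 -12 -3 3 -3
GT      : -3 -12 -3 1
DUP     : -3 -12 -3 1 1
DIV     : -3 -12 -3 1
MOD     : -3 -12 0
ROT     : -12 0 -3
ROT     : 0 -3 -12
NEG     : 0 -3 12

[0, -3, 12]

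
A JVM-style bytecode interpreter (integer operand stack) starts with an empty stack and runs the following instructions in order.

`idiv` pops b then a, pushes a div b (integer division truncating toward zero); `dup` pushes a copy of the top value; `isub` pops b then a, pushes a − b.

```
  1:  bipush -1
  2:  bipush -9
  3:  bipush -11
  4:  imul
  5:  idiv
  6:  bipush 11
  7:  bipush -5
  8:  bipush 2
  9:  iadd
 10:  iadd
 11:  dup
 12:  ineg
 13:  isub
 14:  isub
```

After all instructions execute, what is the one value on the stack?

-16

bipush -1  : -1
bipush -9  : -1 -9
bipush -11 : -1 -9 -11
imul       : -1 99
idiv       : 0
bipush 11  : 0 11
bipush -5  : 0 11 -5
bipush 2   : 0 11 -5 2
iadd       : 0 11 -3
iadd       : 0 8
dup        : 0 8 8
ineg       : 0 8 -8
isub       : 0 16
isub       : -16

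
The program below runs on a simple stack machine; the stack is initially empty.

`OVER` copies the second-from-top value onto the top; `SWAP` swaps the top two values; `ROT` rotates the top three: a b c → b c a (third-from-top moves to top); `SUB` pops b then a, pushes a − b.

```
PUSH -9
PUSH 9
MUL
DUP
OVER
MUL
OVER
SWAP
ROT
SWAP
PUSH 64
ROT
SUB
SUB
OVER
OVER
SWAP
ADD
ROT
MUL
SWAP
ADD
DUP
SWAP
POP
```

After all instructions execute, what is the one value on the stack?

PUSH -9 -> [-9]
PUSH 9  -> [-9, 9]
MUL     -> [-81]
DUP     -> [-81, -81]
OVER    -> [-81, -81, -81]
MUL     -> [-81, 6561]
OVER    -> [-81, 6561, -81]
SWAP    -> [-81, -81, 6561]
ROT     -> [-81, 6561, -81]
SWAP    -> [-81, -81, 6561]
PUSH 64 -> [-81, -81, 6561, 64]
ROT     -> [-81, 6561, 64, -81]
SUB     -> [-81, 6561, 145]
SUB     -> [-81, 6416]
OVER    -> [-81, 6416, -81]
OVER    -> [-81, 6416, -81, 6416]
SWAP    -> [-81, 6416, 6416, -81]
ADD     -> [-81, 6416, 6335]
ROT     -> [6416, 6335, -81]
MUL     -> [6416, -513135]
SWAP    -> [-513135, 6416]
ADD     -> [-506719]
DUP     -> [-506719, -506719]
SWAP    -> [-506719, -506719]
POP     -> [-506719]

-506719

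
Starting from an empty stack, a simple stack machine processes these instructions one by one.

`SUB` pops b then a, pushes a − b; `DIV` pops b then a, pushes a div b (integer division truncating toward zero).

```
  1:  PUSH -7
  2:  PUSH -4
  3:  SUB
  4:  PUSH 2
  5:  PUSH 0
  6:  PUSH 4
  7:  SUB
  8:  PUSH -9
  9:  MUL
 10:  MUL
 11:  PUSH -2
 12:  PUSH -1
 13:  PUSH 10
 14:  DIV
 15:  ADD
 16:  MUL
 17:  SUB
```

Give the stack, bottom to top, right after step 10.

PUSH -7 → -7
PUSH -4 → -7 -4
SUB     → -3
PUSH 2  → -3 2
PUSH 0  → -3 2 0
PUSH 4  → -3 2 0 4
SUB     → -3 2 -4
PUSH -9 → -3 2 -4 -9
MUL     → -3 2 36
MUL     → -3 72

[-3, 72]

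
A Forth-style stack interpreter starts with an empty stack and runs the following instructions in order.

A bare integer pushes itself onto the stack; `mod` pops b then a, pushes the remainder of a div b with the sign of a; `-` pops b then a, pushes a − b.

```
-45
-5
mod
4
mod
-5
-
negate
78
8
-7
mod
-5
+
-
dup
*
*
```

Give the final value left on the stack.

-33620

-45     [-45]
-5      [-45, -5]
mod     [0]
4       [0, 4]
mod     [0]
-5      [0, -5]
-       [5]
negate  [-5]
78      [-5, 78]
8       [-5, 78, 8]
-7      [-5, 78, 8, -7]
mod     [-5, 78, 1]
-5      [-5, 78, 1, -5]
+       [-5, 78, -4]
-       [-5, 82]
dup     [-5, 82, 82]
*       [-5, 6724]
*       [-33620]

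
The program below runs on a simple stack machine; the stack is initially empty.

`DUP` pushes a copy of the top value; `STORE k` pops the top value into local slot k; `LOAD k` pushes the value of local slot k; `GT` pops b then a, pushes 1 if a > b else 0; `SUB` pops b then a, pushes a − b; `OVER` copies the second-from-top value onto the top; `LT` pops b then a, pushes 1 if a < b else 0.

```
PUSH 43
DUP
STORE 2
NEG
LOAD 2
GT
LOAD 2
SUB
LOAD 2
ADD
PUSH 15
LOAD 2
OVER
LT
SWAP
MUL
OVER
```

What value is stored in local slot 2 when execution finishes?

PUSH 43 → 43
DUP     → 43 43
STORE 2 → 43
NEG     → -43
LOAD 2  → -43 43
GT      → 0
LOAD 2  → 0 43
SUB     → -43
LOAD 2  → -43 43
ADD     → 0
PUSH 15 → 0 15
LOAD 2  → 0 15 43
OVER    → 0 15 43 15
LT      → 0 15 0
SWAP    → 0 0 15
MUL     → 0 0
OVER    → 0 0 0

43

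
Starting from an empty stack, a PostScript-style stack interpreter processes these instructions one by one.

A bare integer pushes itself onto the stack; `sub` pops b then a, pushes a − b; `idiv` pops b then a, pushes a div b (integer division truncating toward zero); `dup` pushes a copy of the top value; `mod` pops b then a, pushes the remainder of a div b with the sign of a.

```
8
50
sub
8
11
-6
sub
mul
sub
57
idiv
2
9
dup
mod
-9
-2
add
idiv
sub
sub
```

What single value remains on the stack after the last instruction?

-5

8    -> 8
50   -> 8 50
sub  -> -42
8    -> -42 8
11   -> -42 8 11
-6   -> -42 8 11 -6
sub  -> -42 8 17
mul  -> -42 136
sub  -> -178
57   -> -178 57
idiv -> -3
2    -> -3 2
9    -> -3 2 9
dup  -> -3 2 9 9
mod  -> -3 2 0
-9   -> -3 2 0 -9
-2   -> -3 2 0 -9 -2
add  -> -3 2 0 -11
idiv -> -3 2 0
sub  -> -3 2
sub  -> -5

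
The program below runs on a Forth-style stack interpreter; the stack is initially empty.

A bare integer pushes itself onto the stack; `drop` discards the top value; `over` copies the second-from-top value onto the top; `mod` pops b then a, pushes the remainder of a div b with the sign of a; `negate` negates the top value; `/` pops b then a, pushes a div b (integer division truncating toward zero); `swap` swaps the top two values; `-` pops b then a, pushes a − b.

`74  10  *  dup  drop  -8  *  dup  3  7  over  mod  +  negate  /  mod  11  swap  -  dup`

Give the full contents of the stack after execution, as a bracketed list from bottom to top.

[11, 11]

74     -> [74]
10     -> [74, 10]
*      -> [740]
dup    -> [740, 740]
drop   -> [740]
-8     -> [740, -8]
*      -> [-5920]
dup    -> [-5920, -5920]
3      -> [-5920, -5920, 3]
7      -> [-5920, -5920, 3, 7]
over   -> [-5920, -5920, 3, 7, 3]
mod    -> [-5920, -5920, 3, 1]
+      -> [-5920, -5920, 4]
negate -> [-5920, -5920, -4]
/      -> [-5920, 1480]
mod    -> [0]
11     -> [0, 11]
swap   -> [11, 0]
-      -> [11]
dup    -> [11, 11]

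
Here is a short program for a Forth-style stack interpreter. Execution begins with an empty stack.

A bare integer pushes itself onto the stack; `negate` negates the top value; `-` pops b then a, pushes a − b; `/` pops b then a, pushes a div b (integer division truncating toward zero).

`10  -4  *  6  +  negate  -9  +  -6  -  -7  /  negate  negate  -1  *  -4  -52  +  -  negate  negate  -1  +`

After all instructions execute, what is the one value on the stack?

10     → 10
-4     → 10 -4
*      → -40
6      → -40 6
+      → -34
negate → 34
-9     → 34 -9
+      → 25
-6     → 25 -6
-      → 31
-7     → 31 -7
/      → -4
negate → 4
negate → -4
-1     → -4 -1
*      → 4
-4     → 4 -4
-52    → 4 -4 -52
+      → 4 -56
-      → 60
negate → -60
negate → 60
-1     → 60 -1
+      → 59

59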